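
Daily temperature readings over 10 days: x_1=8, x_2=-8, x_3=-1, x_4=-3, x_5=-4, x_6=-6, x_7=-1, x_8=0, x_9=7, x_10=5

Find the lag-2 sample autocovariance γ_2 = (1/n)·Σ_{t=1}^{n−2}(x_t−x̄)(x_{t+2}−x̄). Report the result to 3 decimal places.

3.032

Mean x̄ = (8 − 8 − 1 − 3 − 4 − 6 − 1 + 0 + 7 + 5)/10 = -0.3000
Σ_{t=1}^{8}(x_t−x̄)(x_{t+2}−x̄) = 30.3200
γ_2 = 30.3200 / 10 = 3.032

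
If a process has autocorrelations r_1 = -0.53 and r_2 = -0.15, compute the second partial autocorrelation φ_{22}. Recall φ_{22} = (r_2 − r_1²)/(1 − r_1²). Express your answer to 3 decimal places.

-0.599

φ_{22} = (r_2 − r_1²) / (1 − r_1²)
r_1² = (-0.53)² = 0.2809
Numerator = -0.15 − 0.2809 = -0.4309; denominator = 1 − 0.2809 = 0.7191
φ_{22} = -0.4309 / 0.7191 = -0.599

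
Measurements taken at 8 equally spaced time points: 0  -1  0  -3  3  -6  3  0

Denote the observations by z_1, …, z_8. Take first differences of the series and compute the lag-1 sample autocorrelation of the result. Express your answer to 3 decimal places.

First differences Δz: -1, 1, -3, 6, -9, 9, -3
Mean of differences = 0.0000
Numerator Σ(Δz_t−Δz̄)(Δz_{t+1}−Δz̄) = -184.0000
Denominator Σ(Δz_t−Δz̄)² = 218.0000
r_1(Δz) = -184.0000 / 218.0000 = -0.844

-0.844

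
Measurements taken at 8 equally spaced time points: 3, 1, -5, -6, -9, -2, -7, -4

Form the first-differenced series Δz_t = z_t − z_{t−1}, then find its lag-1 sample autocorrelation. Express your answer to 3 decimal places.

First differences Δz: -2, -6, -1, -3, 7, -5, 3
Mean of differences = -1.0000
Numerator Σ(Δz_t−Δz̄)(Δz_{t+1}−Δz̄) = -59.0000
Denominator Σ(Δz_t−Δz̄)² = 126.0000
r_1(Δz) = -59.0000 / 126.0000 = -0.468

-0.468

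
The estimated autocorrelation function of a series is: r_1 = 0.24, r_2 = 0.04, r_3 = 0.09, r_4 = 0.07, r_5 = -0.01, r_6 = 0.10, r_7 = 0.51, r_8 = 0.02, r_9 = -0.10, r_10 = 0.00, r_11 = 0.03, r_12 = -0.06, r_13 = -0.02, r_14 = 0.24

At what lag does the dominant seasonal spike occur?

The largest autocorrelation is r_7 = 0.51; the remaining lags stay at or below 0.24. The elevated value at lag 1 (0.24), dropping to 0.04 at lag 2, reflects decaying short-term dependence rather than seasonality.
The dominant spike at lag 7 indicates a seasonal period of 7.

7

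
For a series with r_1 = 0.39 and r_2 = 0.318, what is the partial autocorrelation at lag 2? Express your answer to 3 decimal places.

0.196

φ_{22} = (r_2 − r_1²) / (1 − r_1²)
r_1² = (0.39)² = 0.1521
Numerator = 0.318 − 0.1521 = 0.1659; denominator = 1 − 0.1521 = 0.8479
φ_{22} = 0.1659 / 0.8479 = 0.196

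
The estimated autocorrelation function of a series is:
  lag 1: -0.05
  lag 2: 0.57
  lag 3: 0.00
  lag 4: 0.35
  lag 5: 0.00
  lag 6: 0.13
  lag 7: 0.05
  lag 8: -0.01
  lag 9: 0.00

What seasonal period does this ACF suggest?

2

The largest autocorrelation is r_2 = 0.57, with a weaker echo at lag 4 (0.35); the remaining lags stay at or below 0.13.
The dominant spike at lag 2 indicates a seasonal period of 2.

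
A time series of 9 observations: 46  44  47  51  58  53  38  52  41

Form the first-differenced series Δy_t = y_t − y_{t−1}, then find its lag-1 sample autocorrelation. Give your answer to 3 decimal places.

First differences Δy: -2, 3, 4, 7, -5, -15, 14, -11
Mean of differences = -0.6250
Numerator Σ(Δy_t−Δȳ)(Δy_{t+1}−Δȳ) = -285.3906
Denominator Σ(Δy_t−Δȳ)² = 641.8750
r_1(Δy) = -285.3906 / 641.8750 = -0.445

-0.445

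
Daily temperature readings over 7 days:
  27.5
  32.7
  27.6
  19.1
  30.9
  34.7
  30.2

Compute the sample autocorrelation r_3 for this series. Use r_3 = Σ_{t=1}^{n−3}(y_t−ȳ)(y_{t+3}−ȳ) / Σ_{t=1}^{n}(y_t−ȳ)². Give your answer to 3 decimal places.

0.010

Mean ȳ = (27.5 + 32.7 + 27.6 + 19.1 + 30.9 + 34.7 + 30.2)/7 = 28.9571
Σ(y_t−ȳ)(y_{t+3}−ȳ) = (14.3633) + (7.2718) + (-7.7939) + (-12.2510) = 1.5902
Denominator Σ(y_t−ȳ)² = 153.4371
r_3 = 1.5902 / 153.4371 = 0.010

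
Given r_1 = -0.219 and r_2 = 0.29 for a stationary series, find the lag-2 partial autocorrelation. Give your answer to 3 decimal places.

0.254

φ_{22} = (r_2 − r_1²) / (1 − r_1²)
r_1² = (-0.219)² = 0.047961
Numerator = 0.29 − 0.0480 = 0.2420; denominator = 1 − 0.0480 = 0.9520
φ_{22} = 0.2420 / 0.9520 = 0.254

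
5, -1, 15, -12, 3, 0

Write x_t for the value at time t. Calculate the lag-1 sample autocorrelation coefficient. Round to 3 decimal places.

Mean x̄ = (5 − 1 + 15 − 12 + 3 + 0)/6 = 1.6667
Deviations from mean: 3.3333, -2.6667, 13.3333, -13.6667, 1.3333, -1.6667
Σ(x_t−x̄)(x_{t+1}−x̄) = (-8.8889) + (-35.5556) + (-182.2222) + (-18.2222) + (-2.2222) = -247.1111
Denominator Σ(x_t−x̄)² = 387.3333
r_1 = -247.1111 / 387.3333 = -0.638

-0.638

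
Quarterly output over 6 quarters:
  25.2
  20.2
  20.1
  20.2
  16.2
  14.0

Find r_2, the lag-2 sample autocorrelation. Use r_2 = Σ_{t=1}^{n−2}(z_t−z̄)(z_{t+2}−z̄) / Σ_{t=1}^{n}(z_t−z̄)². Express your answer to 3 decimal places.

-0.023

Mean z̄ = (25.2 + 20.2 + 20.1 + 20.2 + 16.2 + 14.0)/6 = 19.3167
Deviations from mean: 5.8833, 0.8833, 0.7833, 0.8833, -3.1167, -5.3167
Σ(z_t−z̄)(z_{t+2}−z̄) = (4.6086) + (0.7803) + (-2.4414) + (-4.6964) = -1.7489
Denominator Σ(z_t−z̄)² = 74.7683
r_2 = -1.7489 / 74.7683 = -0.023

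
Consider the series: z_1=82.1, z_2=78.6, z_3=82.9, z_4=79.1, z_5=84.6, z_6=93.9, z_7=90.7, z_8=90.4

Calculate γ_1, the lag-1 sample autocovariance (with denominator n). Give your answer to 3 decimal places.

Mean z̄ = (82.1 + 78.6 + 82.9 + 79.1 + 84.6 + 93.9 + 90.7 + 90.4)/8 = 85.2875
Σ_{t=1}^{7}(z_t−z̄)(z_{t+1}−z̄) = 124.6748
γ_1 = 124.6748 / 8 = 15.584

15.584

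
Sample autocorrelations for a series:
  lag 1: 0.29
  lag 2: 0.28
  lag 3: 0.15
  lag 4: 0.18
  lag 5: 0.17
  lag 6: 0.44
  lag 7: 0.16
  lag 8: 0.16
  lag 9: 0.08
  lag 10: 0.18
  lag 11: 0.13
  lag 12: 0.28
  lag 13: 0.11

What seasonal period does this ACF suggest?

The largest autocorrelation is r_6 = 0.44; the remaining lags stay at or below 0.29. The elevated value at lag 1 (0.29), dropping to 0.28 at lag 2, reflects decaying short-term dependence rather than seasonality.
The dominant spike at lag 6 indicates a seasonal period of 6.

6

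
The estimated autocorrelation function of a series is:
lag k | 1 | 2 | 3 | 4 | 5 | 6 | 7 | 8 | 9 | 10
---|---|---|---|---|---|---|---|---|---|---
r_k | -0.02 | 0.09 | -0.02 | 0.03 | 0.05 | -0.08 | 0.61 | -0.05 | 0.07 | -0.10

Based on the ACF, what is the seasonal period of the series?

7

The largest autocorrelation is r_7 = 0.61; the remaining lags stay at or below 0.09.
The dominant spike at lag 7 indicates a seasonal period of 7.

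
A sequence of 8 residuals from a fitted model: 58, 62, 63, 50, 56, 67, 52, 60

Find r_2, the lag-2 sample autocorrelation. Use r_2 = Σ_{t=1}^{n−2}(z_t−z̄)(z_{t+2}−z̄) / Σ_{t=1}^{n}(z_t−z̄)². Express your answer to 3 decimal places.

-0.379

Mean z̄ = (58 + 62 + 63 + 50 + 56 + 67 + 52 + 60)/8 = 58.5000
Σ(z_t−z̄)(z_{t+2}−z̄) = (-2.2500) + (-29.7500) + (-11.2500) + (-72.2500) + (16.2500) + (12.7500) = -86.5000
Denominator Σ(z_t−z̄)² = 228.0000
r_2 = -86.5000 / 228.0000 = -0.379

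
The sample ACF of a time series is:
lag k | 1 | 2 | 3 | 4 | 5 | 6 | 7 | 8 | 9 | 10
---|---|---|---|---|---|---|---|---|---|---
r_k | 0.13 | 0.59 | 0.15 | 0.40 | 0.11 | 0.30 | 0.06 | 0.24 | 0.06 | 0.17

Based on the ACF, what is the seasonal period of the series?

The largest autocorrelation is r_2 = 0.59, with weaker echoes at lags 4 (0.40), 6 (0.30), 8 (0.24) and 10 (0.17); the remaining lags stay at or below 0.15.
The dominant spike at lag 2 indicates a seasonal period of 2.

2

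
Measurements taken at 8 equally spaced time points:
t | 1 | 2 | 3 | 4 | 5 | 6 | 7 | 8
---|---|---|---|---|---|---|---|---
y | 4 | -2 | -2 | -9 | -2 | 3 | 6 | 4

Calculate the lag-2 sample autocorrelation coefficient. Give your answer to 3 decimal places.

Mean ȳ = (4 − 2 − 2 − 9 − 2 + 3 + 6 + 4)/8 = 0.2500
Deviations from mean: 3.7500, -2.2500, -2.2500, -9.2500, -2.2500, 2.7500, 5.7500, 3.7500
Σ(y_t−ȳ)(y_{t+2}−ȳ) = (-8.4375) + (20.8125) + (5.0625) + (-25.4375) + (-12.9375) + (10.3125) = -10.6250
Denominator Σ(y_t−ȳ)² = 169.5000
r_2 = -10.6250 / 169.5000 = -0.063

-0.063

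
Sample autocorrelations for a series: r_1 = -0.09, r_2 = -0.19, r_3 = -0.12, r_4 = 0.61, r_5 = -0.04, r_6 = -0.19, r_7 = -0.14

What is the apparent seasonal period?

4

The largest autocorrelation is r_4 = 0.61; the remaining lags stay at or below -0.04.
The dominant spike at lag 4 indicates a seasonal period of 4.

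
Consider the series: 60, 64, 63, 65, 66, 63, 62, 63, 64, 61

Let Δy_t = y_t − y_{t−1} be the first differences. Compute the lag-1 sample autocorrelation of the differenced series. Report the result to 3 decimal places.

First differences Δy: 4, -1, 2, 1, -3, -1, 1, 1, -3
Mean of differences = 0.1111
Numerator Σ(Δy_t−Δȳ)(Δy_{t+1}−Δȳ) = -7.0123
Denominator Σ(Δy_t−Δȳ)² = 42.8889
r_1(Δy) = -7.0123 / 42.8889 = -0.164

-0.164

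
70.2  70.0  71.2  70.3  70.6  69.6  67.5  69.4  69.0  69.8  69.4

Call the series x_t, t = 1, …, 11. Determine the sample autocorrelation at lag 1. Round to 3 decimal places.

Mean x̄ = (70.2 + 70.0 + 71.2 + 70.3 + 70.6 + 69.6 + 67.5 + 69.4 + 69.0 + 69.8 + 69.4)/11 = 69.7273
Numerator Σ_{t=1}^{10}(x_t−x̄)(x_{t+1}−x̄) = 2.9365
Denominator Σ(x_t−x̄)² = 9.2818
r_1 = 2.9365 / 9.2818 = 0.316

0.316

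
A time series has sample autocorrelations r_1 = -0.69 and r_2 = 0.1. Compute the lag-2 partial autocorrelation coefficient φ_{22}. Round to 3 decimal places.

φ_{22} = (r_2 − r_1²) / (1 − r_1²)
r_1² = (-0.69)² = 0.4761
Numerator = 0.1 − 0.4761 = -0.3761; denominator = 1 − 0.4761 = 0.5239
φ_{22} = -0.3761 / 0.5239 = -0.718

-0.718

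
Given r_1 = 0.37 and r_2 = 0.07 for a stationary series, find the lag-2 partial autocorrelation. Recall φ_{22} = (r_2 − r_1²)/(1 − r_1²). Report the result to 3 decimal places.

φ_{22} = (r_2 − r_1²) / (1 − r_1²)
r_1² = (0.37)² = 0.1369
Numerator = 0.07 − 0.1369 = -0.0669; denominator = 1 − 0.1369 = 0.8631
φ_{22} = -0.0669 / 0.8631 = -0.078

-0.078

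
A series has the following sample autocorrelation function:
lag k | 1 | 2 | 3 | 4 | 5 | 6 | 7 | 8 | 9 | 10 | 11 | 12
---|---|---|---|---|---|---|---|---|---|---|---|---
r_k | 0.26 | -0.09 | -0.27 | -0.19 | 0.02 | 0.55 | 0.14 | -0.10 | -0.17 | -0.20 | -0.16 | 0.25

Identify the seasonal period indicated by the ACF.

6

The largest autocorrelation is r_6 = 0.55; the remaining lags stay at or below 0.26.
The dominant spike at lag 6 indicates a seasonal period of 6.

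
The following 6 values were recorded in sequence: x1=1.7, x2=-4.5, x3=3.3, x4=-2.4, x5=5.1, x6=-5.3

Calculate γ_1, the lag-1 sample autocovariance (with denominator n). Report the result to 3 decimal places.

-11.548

Mean x̄ = (1.7 − 4.5 + 3.3 − 2.4 + 5.1 − 5.3)/6 = -0.3500
Deviations: 2.0500, -4.1500, 3.6500, -2.0500, 5.4500, -4.9500
Σ_{t=1}^{5}(x_t−x̄)(x_{t+1}−x̄) = -69.2875
γ_1 = -69.2875 / 6 = -11.548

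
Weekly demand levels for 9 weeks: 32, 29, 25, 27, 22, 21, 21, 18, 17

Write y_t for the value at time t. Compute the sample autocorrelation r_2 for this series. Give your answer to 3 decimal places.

0.268

Mean ȳ = (32 + 29 + 25 + 27 + 22 + 21 + 21 + 18 + 17)/9 = 23.5556
Σ(y_t−ȳ)(y_{t+2}−ȳ) = (12.1975) + (18.7531) + (-2.2469) + (-8.8025) + (3.9753) + (14.1975) + (16.7531) = 54.8272
Denominator Σ(y_t−ȳ)² = 204.2222
r_2 = 54.8272 / 204.2222 = 0.268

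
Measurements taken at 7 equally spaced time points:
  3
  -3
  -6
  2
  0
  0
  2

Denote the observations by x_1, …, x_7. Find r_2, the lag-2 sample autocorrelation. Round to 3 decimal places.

Mean x̄ = (3 − 3 − 6 + 2 + 0 + 0 + 2)/7 = -0.2857
Deviations from mean: 3.2857, -2.7143, -5.7143, 2.2857, 0.2857, 0.2857, 2.2857
Numerator Σ_{t=1}^{5}(x_t−x̄)(x_{t+2}−x̄) = -25.3061
Denominator Σ(x_t−x̄)² = 61.4286
r_2 = -25.3061 / 61.4286 = -0.412

-0.412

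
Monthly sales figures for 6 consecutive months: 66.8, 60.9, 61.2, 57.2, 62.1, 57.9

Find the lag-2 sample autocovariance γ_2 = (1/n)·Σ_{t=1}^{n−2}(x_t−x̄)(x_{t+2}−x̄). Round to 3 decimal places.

Mean x̄ = (66.8 + 60.9 + 61.2 + 57.2 + 62.1 + 57.9)/6 = 61.0167
Deviations: 5.7833, -0.1167, 0.1833, -3.8167, 1.0833, -3.1167
Σ_{t=1}^{4}(x_t−x̄)(x_{t+2}−x̄) = 13.5994
γ_2 = 13.5994 / 6 = 2.267

2.267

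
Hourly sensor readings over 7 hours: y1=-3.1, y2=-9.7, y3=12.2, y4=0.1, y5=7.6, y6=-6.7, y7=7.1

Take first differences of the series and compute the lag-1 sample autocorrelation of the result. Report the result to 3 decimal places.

First differences Δy: -6.6, 21.9, -12.1, 7.5, -14.3, 13.8
Mean of differences = 1.7000
Numerator Σ(Δy_t−Δȳ)(Δy_{t+1}−Δȳ) = -812.8600
Denominator Σ(Δy_t−Δȳ)² = 1103.4200
r_1(Δy) = -812.8600 / 1103.4200 = -0.737

-0.737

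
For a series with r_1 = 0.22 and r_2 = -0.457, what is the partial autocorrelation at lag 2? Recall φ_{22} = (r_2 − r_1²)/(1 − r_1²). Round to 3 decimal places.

-0.531

φ_{22} = (r_2 − r_1²) / (1 − r_1²)
r_1² = (0.22)² = 0.0484
Numerator = -0.457 − 0.0484 = -0.5054; denominator = 1 − 0.0484 = 0.9516
φ_{22} = -0.5054 / 0.9516 = -0.531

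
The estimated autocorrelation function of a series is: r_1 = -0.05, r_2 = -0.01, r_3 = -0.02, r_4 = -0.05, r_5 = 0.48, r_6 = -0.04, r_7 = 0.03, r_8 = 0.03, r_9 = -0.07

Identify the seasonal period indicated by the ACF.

The largest autocorrelation is r_5 = 0.48; the remaining lags stay at or below 0.03.
The dominant spike at lag 5 indicates a seasonal period of 5.

5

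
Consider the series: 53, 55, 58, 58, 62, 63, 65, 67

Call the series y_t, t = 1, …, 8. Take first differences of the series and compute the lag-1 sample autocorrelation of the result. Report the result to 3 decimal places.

-0.800

First differences Δy: 2, 3, 0, 4, 1, 2, 2
Mean of differences = 2.0000
Numerator Σ(Δy_t−Δȳ)(Δy_{t+1}−Δȳ) = -8.0000
Denominator Σ(Δy_t−Δȳ)² = 10.0000
r_1(Δy) = -8.0000 / 10.0000 = -0.800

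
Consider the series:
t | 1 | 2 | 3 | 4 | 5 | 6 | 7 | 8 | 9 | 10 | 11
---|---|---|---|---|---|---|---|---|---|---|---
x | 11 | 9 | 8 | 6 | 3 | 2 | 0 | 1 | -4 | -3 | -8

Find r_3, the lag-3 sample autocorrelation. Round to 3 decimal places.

Mean x̄ = (11 + 9 + 8 + 6 + 3 + 2 + 0 + 1 − 4 − 3 − 8)/11 = 2.2727
Numerator Σ_{t=1}^{8}(x_t−x̄)(x_{t+3}−x̄) = 53.2314
Denominator Σ(x_t−x̄)² = 348.1818
r_3 = 53.2314 / 348.1818 = 0.153

0.153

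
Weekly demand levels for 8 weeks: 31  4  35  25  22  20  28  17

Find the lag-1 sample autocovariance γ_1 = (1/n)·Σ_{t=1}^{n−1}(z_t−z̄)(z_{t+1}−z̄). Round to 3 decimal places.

Mean z̄ = (31 + 4 + 35 + 25 + 22 + 20 + 28 + 17)/8 = 22.7500
Deviations: 8.2500, -18.7500, 12.2500, 2.2500, -0.7500, -2.7500, 5.2500, -5.7500
Σ_{t=1}^{7}(z_t−z̄)(z_{t+1}−z̄) = -401.0625
γ_1 = -401.0625 / 8 = -50.133

-50.133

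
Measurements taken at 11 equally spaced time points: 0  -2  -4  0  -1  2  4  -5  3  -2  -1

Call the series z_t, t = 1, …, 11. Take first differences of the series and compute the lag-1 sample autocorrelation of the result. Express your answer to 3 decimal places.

First differences Δz: -2, -2, 4, -1, 3, 2, -9, 8, -5, 1
Mean of differences = -0.1000
Numerator Σ(Δz_t−Δz̄)(Δz_{t+1}−Δz̄) = -140.0100
Denominator Σ(Δz_t−Δz̄)² = 208.9000
r_1(Δz) = -140.0100 / 208.9000 = -0.670

-0.670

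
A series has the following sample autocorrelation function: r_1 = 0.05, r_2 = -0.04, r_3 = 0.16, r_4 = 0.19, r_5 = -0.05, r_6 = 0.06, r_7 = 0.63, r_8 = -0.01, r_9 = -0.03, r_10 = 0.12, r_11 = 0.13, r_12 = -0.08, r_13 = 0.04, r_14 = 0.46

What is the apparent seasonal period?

The largest autocorrelation is r_7 = 0.63, with a weaker echo at lag 14 (0.46); the remaining lags stay at or below 0.19.
The dominant spike at lag 7 indicates a seasonal period of 7.

7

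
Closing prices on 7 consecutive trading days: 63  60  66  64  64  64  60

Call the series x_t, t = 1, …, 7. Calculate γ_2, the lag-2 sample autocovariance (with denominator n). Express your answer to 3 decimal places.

-0.286

Mean x̄ = (63 + 60 + 66 + 64 + 64 + 64 + 60)/7 = 63.0000
Σ_{t=1}^{5}(x_t−x̄)(x_{t+2}−x̄) = -2.0000
γ_2 = -2.0000 / 7 = -0.286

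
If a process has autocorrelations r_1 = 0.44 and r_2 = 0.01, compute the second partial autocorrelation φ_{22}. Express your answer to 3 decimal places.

φ_{22} = (r_2 − r_1²) / (1 − r_1²)
r_1² = (0.44)² = 0.1936
Numerator = 0.01 − 0.1936 = -0.1836; denominator = 1 − 0.1936 = 0.8064
φ_{22} = -0.1836 / 0.8064 = -0.228

-0.228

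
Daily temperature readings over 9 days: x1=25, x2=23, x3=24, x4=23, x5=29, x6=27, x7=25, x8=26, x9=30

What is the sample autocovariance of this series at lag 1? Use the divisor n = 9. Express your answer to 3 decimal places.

0.760

Mean x̄ = (25 + 23 + 24 + 23 + 29 + 27 + 25 + 26 + 30)/9 = 25.7778
Σ_{t=1}^{8}(x_t−x̄)(x_{t+1}−x̄) = 6.8395
γ_1 = 6.8395 / 9 = 0.760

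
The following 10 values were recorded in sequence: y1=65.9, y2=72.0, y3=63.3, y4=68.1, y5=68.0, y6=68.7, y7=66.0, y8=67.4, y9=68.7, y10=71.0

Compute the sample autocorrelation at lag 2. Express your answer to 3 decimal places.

Mean ȳ = (65.9 + 72.0 + 63.3 + 68.1 + 68.0 + 68.7 + 66.0 + 67.4 + 68.7 + 71.0)/10 = 67.9100
Numerator Σ_{t=1}^{8}(y_t−ȳ)(y_{t+2}−ȳ) = 6.1188
Denominator Σ(y_t−ȳ)² = 56.7690
r_2 = 6.1188 / 56.7690 = 0.108

0.108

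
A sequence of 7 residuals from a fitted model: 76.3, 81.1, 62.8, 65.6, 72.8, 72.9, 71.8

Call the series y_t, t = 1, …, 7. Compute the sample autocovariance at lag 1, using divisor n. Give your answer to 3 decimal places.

1.317

Mean ȳ = (76.3 + 81.1 + 62.8 + 65.6 + 72.8 + 72.9 + 71.8)/7 = 71.9000
Σ_{t=1}^{6}(y_t−ȳ)(y_{t+1}−ȳ) = 9.2200
γ_1 = 9.2200 / 7 = 1.317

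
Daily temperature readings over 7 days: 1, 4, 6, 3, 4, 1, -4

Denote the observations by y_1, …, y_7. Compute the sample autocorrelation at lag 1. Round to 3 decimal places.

0.236

Mean ȳ = (1 + 4 + 6 + 3 + 4 + 1 − 4)/7 = 2.1429
Σ(y_t−ȳ)(y_{t+1}−ȳ) = (-2.1224) + (7.1633) + (3.3061) + (1.5918) + (-2.1224) + (7.0204) = 14.8367
Denominator Σ(y_t−ȳ)² = 62.8571
r_1 = 14.8367 / 62.8571 = 0.236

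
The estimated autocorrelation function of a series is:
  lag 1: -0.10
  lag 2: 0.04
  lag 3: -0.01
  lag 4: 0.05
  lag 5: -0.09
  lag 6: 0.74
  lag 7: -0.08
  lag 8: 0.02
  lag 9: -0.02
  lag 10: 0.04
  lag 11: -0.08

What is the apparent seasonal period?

The largest autocorrelation is r_6 = 0.74; the remaining lags stay at or below 0.05.
The dominant spike at lag 6 indicates a seasonal period of 6.

6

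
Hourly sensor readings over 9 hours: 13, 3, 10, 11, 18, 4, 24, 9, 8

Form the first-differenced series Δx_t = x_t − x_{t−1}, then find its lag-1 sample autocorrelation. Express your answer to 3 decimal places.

First differences Δx: -10, 7, 1, 7, -14, 20, -15, -1
Mean of differences = -0.6250
Numerator Σ(Δx_t−Δx̄)(Δx_{t+1}−Δx̄) = -715.6406
Denominator Σ(Δx_t−Δx̄)² = 1017.8750
r_1(Δx) = -715.6406 / 1017.8750 = -0.703

-0.703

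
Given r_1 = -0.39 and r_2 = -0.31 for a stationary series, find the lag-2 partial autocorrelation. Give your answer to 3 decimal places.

-0.545

φ_{22} = (r_2 − r_1²) / (1 − r_1²)
r_1² = (-0.39)² = 0.1521
Numerator = -0.31 − 0.1521 = -0.4621; denominator = 1 − 0.1521 = 0.8479
φ_{22} = -0.4621 / 0.8479 = -0.545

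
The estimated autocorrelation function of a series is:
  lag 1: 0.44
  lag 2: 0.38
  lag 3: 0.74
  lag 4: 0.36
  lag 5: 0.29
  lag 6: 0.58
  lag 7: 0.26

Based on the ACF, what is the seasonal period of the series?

The largest autocorrelation is r_3 = 0.74, with a weaker echo at lag 6 (0.58); the remaining lags stay at or below 0.44. The elevated value at lag 1 (0.44), dropping to 0.38 at lag 2, reflects decaying short-term dependence rather than seasonality.
The dominant spike at lag 3 indicates a seasonal period of 3.

3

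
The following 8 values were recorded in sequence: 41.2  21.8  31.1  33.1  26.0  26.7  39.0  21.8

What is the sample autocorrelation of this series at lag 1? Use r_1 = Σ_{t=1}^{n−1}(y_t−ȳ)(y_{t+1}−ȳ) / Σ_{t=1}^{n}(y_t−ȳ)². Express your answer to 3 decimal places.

-0.528

Mean ȳ = (41.2 + 21.8 + 31.1 + 33.1 + 26.0 + 26.7 + 39.0 + 21.8)/8 = 30.0875
Deviations from mean: 11.1125, -8.2875, 1.0125, 3.0125, -4.0875, -3.3875, 8.9125, -8.2875
Σ(y_t−ȳ)(y_{t+1}−ȳ) = (-92.0948) + (-8.3911) + (3.0502) + (-12.3136) + (13.8464) + (-30.1911) + (-73.8623) = -199.9564
Denominator Σ(y_t−ȳ)² = 378.5688
r_1 = -199.9564 / 378.5688 = -0.528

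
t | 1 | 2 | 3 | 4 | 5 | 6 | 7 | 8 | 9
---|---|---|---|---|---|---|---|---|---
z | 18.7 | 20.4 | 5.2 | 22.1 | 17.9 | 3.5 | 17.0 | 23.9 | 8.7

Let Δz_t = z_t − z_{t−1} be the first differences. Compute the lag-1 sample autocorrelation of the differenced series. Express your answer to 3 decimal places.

First differences Δz: 1.7, -15.2, 16.9, -4.2, -14.4, 13.5, 6.9, -15.2
Mean of differences = -1.2500
Numerator Σ(Δz_t−Δz̄)(Δz_{t+1}−Δz̄) = -496.5375
Denominator Σ(Δz_t−Δz̄)² = 1192.9400
r_1(Δz) = -496.5375 / 1192.9400 = -0.416

-0.416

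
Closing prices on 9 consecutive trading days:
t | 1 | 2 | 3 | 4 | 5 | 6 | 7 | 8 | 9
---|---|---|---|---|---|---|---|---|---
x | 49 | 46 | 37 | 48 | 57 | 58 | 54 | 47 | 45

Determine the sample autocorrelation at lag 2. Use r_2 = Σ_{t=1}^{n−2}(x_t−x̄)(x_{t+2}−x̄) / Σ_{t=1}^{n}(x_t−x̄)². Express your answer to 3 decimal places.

-0.291

Mean x̄ = (49 + 46 + 37 + 48 + 57 + 58 + 54 + 47 + 45)/9 = 49.0000
Numerator Σ_{t=1}^{7}(x_t−x̄)(x_{t+2}−x̄) = -100.0000
Denominator Σ(x_t−x̄)² = 344.0000
r_2 = -100.0000 / 344.0000 = -0.291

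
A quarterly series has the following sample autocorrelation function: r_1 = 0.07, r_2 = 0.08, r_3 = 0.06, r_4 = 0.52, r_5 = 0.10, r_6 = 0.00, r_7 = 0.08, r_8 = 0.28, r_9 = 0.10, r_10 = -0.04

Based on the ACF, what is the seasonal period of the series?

The largest autocorrelation is r_4 = 0.52, with a weaker echo at lag 8 (0.28); the remaining lags stay at or below 0.10.
The dominant spike at lag 4 indicates a seasonal period of 4.

4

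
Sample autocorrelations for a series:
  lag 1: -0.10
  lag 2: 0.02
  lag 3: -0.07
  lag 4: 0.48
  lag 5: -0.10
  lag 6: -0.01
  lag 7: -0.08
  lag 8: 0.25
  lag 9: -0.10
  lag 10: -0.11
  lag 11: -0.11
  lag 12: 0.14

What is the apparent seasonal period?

4

The largest autocorrelation is r_4 = 0.48, with a weaker echo at lag 8 (0.25); the remaining lags stay at or below 0.14.
The dominant spike at lag 4 indicates a seasonal period of 4.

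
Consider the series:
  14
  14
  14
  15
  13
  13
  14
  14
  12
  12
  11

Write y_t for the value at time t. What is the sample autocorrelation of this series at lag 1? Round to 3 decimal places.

Mean ȳ = (14 + 14 + 14 + 15 + 13 + 13 + 14 + 14 + 12 + 12 + 11)/11 = 13.2727
Numerator Σ_{t=1}^{10}(y_t−ȳ)(y_{t+1}−ȳ) = 5.8347
Denominator Σ(y_t−ȳ)² = 14.1818
r_1 = 5.8347 / 14.1818 = 0.411

0.411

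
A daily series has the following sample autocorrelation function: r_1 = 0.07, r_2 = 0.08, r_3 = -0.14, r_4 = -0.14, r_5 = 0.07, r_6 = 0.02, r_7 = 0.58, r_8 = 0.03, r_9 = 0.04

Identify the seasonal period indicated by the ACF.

7

The largest autocorrelation is r_7 = 0.58; the remaining lags stay at or below 0.08.
The dominant spike at lag 7 indicates a seasonal period of 7.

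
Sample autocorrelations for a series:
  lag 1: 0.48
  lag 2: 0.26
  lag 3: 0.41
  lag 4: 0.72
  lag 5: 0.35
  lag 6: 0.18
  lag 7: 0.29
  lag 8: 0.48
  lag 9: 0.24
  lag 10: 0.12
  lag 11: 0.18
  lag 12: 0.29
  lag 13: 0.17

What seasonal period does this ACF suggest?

The largest autocorrelation is r_4 = 0.72; the remaining lags stay at or below 0.48. The elevated value at lag 1 (0.48), dropping to 0.26 at lag 2, reflects decaying short-term dependence rather than seasonality.
The dominant spike at lag 4 indicates a seasonal period of 4.

4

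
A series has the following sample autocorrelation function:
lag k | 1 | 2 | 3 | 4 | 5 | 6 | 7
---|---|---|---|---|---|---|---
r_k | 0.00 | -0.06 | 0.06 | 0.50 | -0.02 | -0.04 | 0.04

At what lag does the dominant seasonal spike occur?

4

The largest autocorrelation is r_4 = 0.50; the remaining lags stay at or below 0.06.
The dominant spike at lag 4 indicates a seasonal period of 4.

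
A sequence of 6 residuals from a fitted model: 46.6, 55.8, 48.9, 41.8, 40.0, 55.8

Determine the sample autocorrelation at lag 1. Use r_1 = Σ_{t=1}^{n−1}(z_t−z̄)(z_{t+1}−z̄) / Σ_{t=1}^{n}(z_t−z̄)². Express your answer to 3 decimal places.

-0.095

Mean z̄ = (46.6 + 55.8 + 48.9 + 41.8 + 40.0 + 55.8)/6 = 48.1500
Deviations from mean: -1.5500, 7.6500, 0.7500, -6.3500, -8.1500, 7.6500
Numerator Σ_{t=1}^{5}(z_t−z̄)(z_{t+1}−z̄) = -21.4775
Denominator Σ(z_t−z̄)² = 226.7550
r_1 = -21.4775 / 226.7550 = -0.095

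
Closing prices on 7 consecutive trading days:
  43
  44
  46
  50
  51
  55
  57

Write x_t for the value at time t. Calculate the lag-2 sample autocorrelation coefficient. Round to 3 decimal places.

Mean x̄ = (43 + 44 + 46 + 50 + 51 + 55 + 57)/7 = 49.4286
Σ(x_t−x̄)(x_{t+2}−x̄) = (22.0408) + (-3.1020) + (-5.3878) + (3.1837) + (11.8980) = 28.6327
Denominator Σ(x_t−x̄)² = 173.7143
r_2 = 28.6327 / 173.7143 = 0.165

0.165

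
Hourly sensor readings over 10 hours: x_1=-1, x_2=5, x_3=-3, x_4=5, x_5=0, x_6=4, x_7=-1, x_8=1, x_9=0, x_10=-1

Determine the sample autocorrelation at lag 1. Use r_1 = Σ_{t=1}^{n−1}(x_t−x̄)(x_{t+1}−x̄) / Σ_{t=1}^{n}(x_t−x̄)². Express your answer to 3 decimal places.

Mean x̄ = (-1 + 5 − 3 + 5 + 0 + 4 − 1 + 1 + 0 − 1)/10 = 0.9000
Numerator Σ_{t=1}^{9}(x_t−x̄)(x_{t+1}−x̄) = -50.7100
Denominator Σ(x_t−x̄)² = 70.9000
r_1 = -50.7100 / 70.9000 = -0.715

-0.715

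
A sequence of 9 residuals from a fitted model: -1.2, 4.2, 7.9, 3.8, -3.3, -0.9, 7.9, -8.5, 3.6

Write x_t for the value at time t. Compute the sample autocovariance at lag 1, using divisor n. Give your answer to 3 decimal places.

Mean x̄ = (-1.2 + 4.2 + 7.9 + 3.8 − 3.3 − 0.9 + 7.9 − 8.5 + 3.6)/9 = 1.5000
Σ_{t=1}^{8}(x_t−x̄)(x_{t+1}−x̄) = -75.1700
γ_1 = -75.1700 / 9 = -8.352

-8.352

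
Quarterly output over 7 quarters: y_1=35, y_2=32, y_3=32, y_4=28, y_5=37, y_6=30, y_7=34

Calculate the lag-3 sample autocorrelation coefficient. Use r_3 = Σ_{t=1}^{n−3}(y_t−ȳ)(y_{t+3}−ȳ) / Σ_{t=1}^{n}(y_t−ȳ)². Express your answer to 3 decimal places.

Mean ȳ = (35 + 32 + 32 + 28 + 37 + 30 + 34)/7 = 32.5714
Σ(y_t−ȳ)(y_{t+3}−ȳ) = (-11.1020) + (-2.5306) + (1.4694) + (-6.5306) = -18.6939
Denominator Σ(y_t−ȳ)² = 55.7143
r_3 = -18.6939 / 55.7143 = -0.336

-0.336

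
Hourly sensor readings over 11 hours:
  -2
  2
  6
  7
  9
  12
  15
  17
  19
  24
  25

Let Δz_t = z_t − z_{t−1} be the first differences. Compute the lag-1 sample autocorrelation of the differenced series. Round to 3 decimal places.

First differences Δz: 4, 4, 1, 2, 3, 3, 2, 2, 5, 1
Mean of differences = 2.7000
Numerator Σ(Δz_t−Δz̄)(Δz_{t+1}−Δz̄) = -4.6900
Denominator Σ(Δz_t−Δz̄)² = 16.1000
r_1(Δz) = -4.6900 / 16.1000 = -0.291

-0.291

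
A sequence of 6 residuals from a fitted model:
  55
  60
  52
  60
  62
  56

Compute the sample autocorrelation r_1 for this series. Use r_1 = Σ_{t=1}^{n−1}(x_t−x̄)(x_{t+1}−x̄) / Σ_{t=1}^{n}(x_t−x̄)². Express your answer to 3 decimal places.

-0.409

Mean x̄ = (55 + 60 + 52 + 60 + 62 + 56)/6 = 57.5000
Deviations from mean: -2.5000, 2.5000, -5.5000, 2.5000, 4.5000, -1.5000
Numerator Σ_{t=1}^{5}(x_t−x̄)(x_{t+1}−x̄) = -29.2500
Denominator Σ(x_t−x̄)² = 71.5000
r_1 = -29.2500 / 71.5000 = -0.409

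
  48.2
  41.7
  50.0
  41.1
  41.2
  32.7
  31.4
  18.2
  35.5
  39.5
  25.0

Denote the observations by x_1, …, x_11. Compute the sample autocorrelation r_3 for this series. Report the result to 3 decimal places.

Mean x̄ = (48.2 + 41.7 + 50.0 + 41.1 + 41.2 + 32.7 + 31.4 + 18.2 + 35.5 + 39.5 + 25.0)/11 = 36.7727
Numerator Σ_{t=1}^{8}(x_t−x̄)(x_{t+3}−x̄) = 121.0987
Denominator Σ(x_t−x̄)² = 906.2018
r_3 = 121.0987 / 906.2018 = 0.134

0.134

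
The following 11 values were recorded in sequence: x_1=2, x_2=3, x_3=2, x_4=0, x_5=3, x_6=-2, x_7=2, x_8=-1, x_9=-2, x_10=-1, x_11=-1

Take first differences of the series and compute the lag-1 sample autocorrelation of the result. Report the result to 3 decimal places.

First differences Δx: 1, -1, -2, 3, -5, 4, -3, -1, 1, 0
Mean of differences = -0.3000
Numerator Σ(Δx_t−Δx̄)(Δx_{t+1}−Δx̄) = -51.2900
Denominator Σ(Δx_t−Δx̄)² = 66.1000
r_1(Δx) = -51.2900 / 66.1000 = -0.776

-0.776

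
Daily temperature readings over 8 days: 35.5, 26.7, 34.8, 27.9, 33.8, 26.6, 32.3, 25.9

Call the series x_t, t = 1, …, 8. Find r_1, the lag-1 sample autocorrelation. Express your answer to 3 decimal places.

Mean x̄ = (35.5 + 26.7 + 34.8 + 27.9 + 33.8 + 26.6 + 32.3 + 25.9)/8 = 30.4375
Numerator Σ_{t=1}^{7}(x_t−x̄)(x_{t+1}−x̄) = -83.3302
Denominator Σ(x_t−x̄)² = 115.1588
r_1 = -83.3302 / 115.1588 = -0.724

-0.724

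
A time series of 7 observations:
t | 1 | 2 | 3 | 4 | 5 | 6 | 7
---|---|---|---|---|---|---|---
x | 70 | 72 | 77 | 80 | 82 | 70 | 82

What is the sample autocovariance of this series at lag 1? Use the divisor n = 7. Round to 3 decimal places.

-3.452

Mean x̄ = (70 + 72 + 77 + 80 + 82 + 70 + 82)/7 = 76.1429
Σ_{t=1}^{6}(x_t−x̄)(x_{t+1}−x̄) = -24.1633
γ_1 = -24.1633 / 7 = -3.452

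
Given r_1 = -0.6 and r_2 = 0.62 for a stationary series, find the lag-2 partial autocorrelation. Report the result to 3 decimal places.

0.406

φ_{22} = (r_2 − r_1²) / (1 − r_1²)
r_1² = (-0.6)² = 0.36
Numerator = 0.62 − 0.3600 = 0.2600; denominator = 1 − 0.3600 = 0.6400
φ_{22} = 0.2600 / 0.6400 = 0.406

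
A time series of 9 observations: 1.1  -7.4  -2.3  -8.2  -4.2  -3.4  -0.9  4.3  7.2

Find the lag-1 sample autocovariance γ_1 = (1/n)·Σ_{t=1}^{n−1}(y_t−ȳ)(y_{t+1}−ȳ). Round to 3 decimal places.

7.819

Mean ȳ = (1.1 − 7.4 − 2.3 − 8.2 − 4.2 − 3.4 − 0.9 + 4.3 + 7.2)/9 = -1.5333
Σ_{t=1}^{8}(y_t−ȳ)(y_{t+1}−ȳ) = 70.3722
γ_1 = 70.3722 / 9 = 7.819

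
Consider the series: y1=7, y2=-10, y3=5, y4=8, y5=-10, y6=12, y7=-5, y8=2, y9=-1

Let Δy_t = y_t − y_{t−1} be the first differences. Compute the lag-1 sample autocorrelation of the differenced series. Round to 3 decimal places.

-0.696

First differences Δy: -17, 15, 3, -18, 22, -17, 7, -3
Mean of differences = -1.0000
Numerator Σ(Δy_t−Δȳ)(Δy_{t+1}−Δȳ) = -1163.0000
Denominator Σ(Δy_t−Δȳ)² = 1670.0000
r_1(Δy) = -1163.0000 / 1670.0000 = -0.696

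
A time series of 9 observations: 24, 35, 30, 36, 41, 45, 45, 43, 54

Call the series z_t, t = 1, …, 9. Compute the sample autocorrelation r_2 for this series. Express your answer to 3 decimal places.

Mean z̄ = (24 + 35 + 30 + 36 + 41 + 45 + 45 + 43 + 54)/9 = 39.2222
Σ(z_t−z̄)(z_{t+2}−z̄) = (140.3827) + (13.6049) + (-16.3951) + (-18.6173) + (10.2716) + (21.8272) + (85.3827) = 236.4568
Denominator Σ(z_t−z̄)² = 647.5556
r_2 = 236.4568 / 647.5556 = 0.365

0.365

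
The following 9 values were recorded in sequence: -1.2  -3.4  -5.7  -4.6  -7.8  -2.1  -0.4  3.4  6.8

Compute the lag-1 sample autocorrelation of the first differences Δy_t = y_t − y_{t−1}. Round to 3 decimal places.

0.027

First differences Δy: -2.2, -2.3, 1.1, -3.2, 5.7, 1.7, 3.8, 3.4
Mean of differences = 1.0000
Numerator Σ(Δy_t−Δȳ)(Δy_{t+1}−Δȳ) = 2.0400
Denominator Σ(Δy_t−Δȳ)² = 74.9600
r_1(Δy) = 2.0400 / 74.9600 = 0.027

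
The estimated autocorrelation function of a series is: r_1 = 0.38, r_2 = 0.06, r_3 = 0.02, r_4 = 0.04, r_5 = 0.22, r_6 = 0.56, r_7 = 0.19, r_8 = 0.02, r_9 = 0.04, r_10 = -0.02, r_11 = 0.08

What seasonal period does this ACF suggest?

6

The largest autocorrelation is r_6 = 0.56; the remaining lags stay at or below 0.38. The elevated value at lag 1 (0.38), dropping to 0.06 at lag 2, reflects decaying short-term dependence rather than seasonality.
The dominant spike at lag 6 indicates a seasonal period of 6.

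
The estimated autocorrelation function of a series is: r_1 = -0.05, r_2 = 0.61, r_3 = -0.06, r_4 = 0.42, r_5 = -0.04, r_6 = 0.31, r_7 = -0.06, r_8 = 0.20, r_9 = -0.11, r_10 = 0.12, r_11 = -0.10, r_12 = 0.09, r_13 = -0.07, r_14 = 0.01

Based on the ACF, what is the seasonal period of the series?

2

The largest autocorrelation is r_2 = 0.61, with weaker echoes at lags 4 (0.42), 6 (0.31) and 8 (0.20); the remaining lags stay at or below 0.12.
The dominant spike at lag 2 indicates a seasonal period of 2.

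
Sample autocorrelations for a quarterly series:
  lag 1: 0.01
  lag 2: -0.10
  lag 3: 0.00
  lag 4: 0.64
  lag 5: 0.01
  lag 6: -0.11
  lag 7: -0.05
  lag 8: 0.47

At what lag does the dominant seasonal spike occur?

4

The largest autocorrelation is r_4 = 0.64, with a weaker echo at lag 8 (0.47); the remaining lags stay at or below 0.01.
The dominant spike at lag 4 indicates a seasonal period of 4.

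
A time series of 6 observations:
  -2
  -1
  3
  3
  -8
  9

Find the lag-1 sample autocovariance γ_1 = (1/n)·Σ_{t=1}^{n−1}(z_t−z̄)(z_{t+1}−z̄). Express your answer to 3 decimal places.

-14.407

Mean z̄ = (-2 − 1 + 3 + 3 − 8 + 9)/6 = 0.6667
Σ_{t=1}^{5}(z_t−z̄)(z_{t+1}−z̄) = -86.4444
γ_1 = -86.4444 / 6 = -14.407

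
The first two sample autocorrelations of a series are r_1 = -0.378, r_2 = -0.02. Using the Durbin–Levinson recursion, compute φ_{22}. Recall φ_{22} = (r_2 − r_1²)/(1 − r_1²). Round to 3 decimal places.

-0.190

φ_{22} = (r_2 − r_1²) / (1 − r_1²)
r_1² = (-0.378)² = 0.142884
Numerator = -0.02 − 0.1429 = -0.1629; denominator = 1 − 0.1429 = 0.8571
φ_{22} = -0.1629 / 0.8571 = -0.190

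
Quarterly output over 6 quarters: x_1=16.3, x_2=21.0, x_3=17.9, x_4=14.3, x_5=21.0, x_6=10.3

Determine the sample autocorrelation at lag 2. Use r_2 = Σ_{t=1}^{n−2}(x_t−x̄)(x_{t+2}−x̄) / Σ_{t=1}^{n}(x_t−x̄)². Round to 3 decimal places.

Mean x̄ = (16.3 + 21.0 + 17.9 + 14.3 + 21.0 + 10.3)/6 = 16.8000
Deviations from mean: -0.5000, 4.2000, 1.1000, -2.5000, 4.2000, -6.5000
Numerator Σ_{t=1}^{4}(x_t−x̄)(x_{t+2}−x̄) = 9.8200
Denominator Σ(x_t−x̄)² = 85.2400
r_2 = 9.8200 / 85.2400 = 0.115

0.115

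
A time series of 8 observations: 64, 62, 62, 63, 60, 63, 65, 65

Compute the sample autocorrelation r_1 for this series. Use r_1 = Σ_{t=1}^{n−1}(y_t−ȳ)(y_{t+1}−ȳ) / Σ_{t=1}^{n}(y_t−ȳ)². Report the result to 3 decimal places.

Mean ȳ = (64 + 62 + 62 + 63 + 60 + 63 + 65 + 65)/8 = 63.0000
Deviations from mean: 1.0000, -1.0000, -1.0000, 0.0000, -3.0000, 0.0000, 2.0000, 2.0000
Σ(y_t−ȳ)(y_{t+1}−ȳ) = (-1.0000) + (1.0000) + (0.0000) + (0.0000) + (0.0000) + (0.0000) + (4.0000) = 4.0000
Denominator Σ(y_t−ȳ)² = 20.0000
r_1 = 4.0000 / 20.0000 = 0.200

0.200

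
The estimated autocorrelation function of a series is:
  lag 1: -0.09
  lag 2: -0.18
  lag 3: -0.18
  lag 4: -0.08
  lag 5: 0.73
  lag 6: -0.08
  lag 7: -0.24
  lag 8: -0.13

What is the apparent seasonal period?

The largest autocorrelation is r_5 = 0.73; the remaining lags stay at or below -0.08.
The dominant spike at lag 5 indicates a seasonal period of 5.

5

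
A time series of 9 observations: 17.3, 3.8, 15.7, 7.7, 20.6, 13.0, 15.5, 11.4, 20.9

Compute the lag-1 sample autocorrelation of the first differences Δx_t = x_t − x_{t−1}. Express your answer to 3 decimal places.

First differences Δx: -13.5, 11.9, -8.0, 12.9, -7.6, 2.5, -4.1, 9.5
Mean of differences = 0.4500
Numerator Σ(Δx_t−Δx̄)(Δx_{t+1}−Δx̄) = -528.9125
Denominator Σ(Δx_t−Δx̄)² = 723.7200
r_1(Δx) = -528.9125 / 723.7200 = -0.731

-0.731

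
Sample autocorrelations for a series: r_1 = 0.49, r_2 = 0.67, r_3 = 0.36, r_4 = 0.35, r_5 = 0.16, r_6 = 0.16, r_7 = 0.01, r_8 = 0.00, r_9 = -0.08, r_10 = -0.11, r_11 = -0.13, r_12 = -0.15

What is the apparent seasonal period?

The largest autocorrelation is r_2 = 0.67; the remaining lags stay at or below 0.49.
The dominant spike at lag 2 indicates a seasonal period of 2.

2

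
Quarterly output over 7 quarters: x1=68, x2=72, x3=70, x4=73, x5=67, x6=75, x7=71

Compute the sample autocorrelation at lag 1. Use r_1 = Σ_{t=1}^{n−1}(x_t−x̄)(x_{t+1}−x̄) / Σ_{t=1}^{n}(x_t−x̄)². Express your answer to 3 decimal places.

Mean x̄ = (68 + 72 + 70 + 73 + 67 + 75 + 71)/7 = 70.8571
Deviations from mean: -2.8571, 1.1429, -0.8571, 2.1429, -3.8571, 4.1429, 0.1429
Numerator Σ_{t=1}^{6}(x_t−x̄)(x_{t+1}−x̄) = -29.7347
Denominator Σ(x_t−x̄)² = 46.8571
r_1 = -29.7347 / 46.8571 = -0.635

-0.635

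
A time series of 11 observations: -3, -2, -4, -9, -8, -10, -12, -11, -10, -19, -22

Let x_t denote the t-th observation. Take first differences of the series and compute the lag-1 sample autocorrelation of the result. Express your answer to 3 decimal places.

First differences Δx: 1, -2, -5, 1, -2, -2, 1, 1, -9, -3
Mean of differences = -1.9000
Numerator Σ(Δx_t−Δx̄)(Δx_{t+1}−Δx̄) = -13.9100
Denominator Σ(Δx_t−Δx̄)² = 94.9000
r_1(Δx) = -13.9100 / 94.9000 = -0.147

-0.147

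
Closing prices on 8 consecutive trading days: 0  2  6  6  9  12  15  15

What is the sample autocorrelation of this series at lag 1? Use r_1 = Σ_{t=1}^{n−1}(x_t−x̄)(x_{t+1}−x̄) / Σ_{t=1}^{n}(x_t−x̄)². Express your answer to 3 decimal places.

0.640

Mean x̄ = (0 + 2 + 6 + 6 + 9 + 12 + 15 + 15)/8 = 8.1250
Deviations from mean: -8.1250, -6.1250, -2.1250, -2.1250, 0.8750, 3.8750, 6.8750, 6.8750
Numerator Σ_{t=1}^{7}(x_t−x̄)(x_{t+1}−x̄) = 142.7344
Denominator Σ(x_t−x̄)² = 222.8750
r_1 = 142.7344 / 222.8750 = 0.640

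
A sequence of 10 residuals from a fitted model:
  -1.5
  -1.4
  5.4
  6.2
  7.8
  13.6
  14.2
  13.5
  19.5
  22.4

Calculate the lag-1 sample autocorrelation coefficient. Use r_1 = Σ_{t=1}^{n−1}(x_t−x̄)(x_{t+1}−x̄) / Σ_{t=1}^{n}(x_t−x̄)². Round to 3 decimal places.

0.649

Mean x̄ = (-1.5 − 1.4 + 5.4 + 6.2 + 7.8 + 13.6 + 14.2 + 13.5 + 19.5 + 22.4)/10 = 9.9700
Numerator Σ_{t=1}^{9}(x_t−x̄)(x_{t+1}−x̄) = 382.2931
Denominator Σ(x_t−x̄)² = 589.5010
r_1 = 382.2931 / 589.5010 = 0.649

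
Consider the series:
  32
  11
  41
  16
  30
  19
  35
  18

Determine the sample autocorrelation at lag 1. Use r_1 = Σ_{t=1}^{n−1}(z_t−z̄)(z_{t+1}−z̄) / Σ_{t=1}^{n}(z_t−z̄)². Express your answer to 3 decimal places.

-0.848

Mean z̄ = (32 + 11 + 41 + 16 + 30 + 19 + 35 + 18)/8 = 25.2500
Deviations from mean: 6.7500, -14.2500, 15.7500, -9.2500, 4.7500, -6.2500, 9.7500, -7.2500
Σ(z_t−z̄)(z_{t+1}−z̄) = (-96.1875) + (-224.4375) + (-145.6875) + (-43.9375) + (-29.6875) + (-60.9375) + (-70.6875) = -671.5625
Denominator Σ(z_t−z̄)² = 791.5000
r_1 = -671.5625 / 791.5000 = -0.848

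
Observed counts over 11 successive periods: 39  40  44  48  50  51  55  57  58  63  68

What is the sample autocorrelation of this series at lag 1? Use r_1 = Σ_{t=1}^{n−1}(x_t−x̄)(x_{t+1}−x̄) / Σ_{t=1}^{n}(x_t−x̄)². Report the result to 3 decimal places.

0.684

Mean x̄ = (39 + 40 + 44 + 48 + 50 + 51 + 55 + 57 + 58 + 63 + 68)/11 = 52.0909
Numerator Σ_{t=1}^{10}(x_t−x̄)(x_{t+1}−x̄) = 578.1736
Denominator Σ(x_t−x̄)² = 844.9091
r_1 = 578.1736 / 844.9091 = 0.684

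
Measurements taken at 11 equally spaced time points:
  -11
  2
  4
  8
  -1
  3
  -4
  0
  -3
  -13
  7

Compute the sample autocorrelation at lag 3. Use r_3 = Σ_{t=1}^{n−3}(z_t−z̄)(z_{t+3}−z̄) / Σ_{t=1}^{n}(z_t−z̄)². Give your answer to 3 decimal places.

Mean z̄ = (-11 + 2 + 4 + 8 − 1 + 3 − 4 + 0 − 3 − 13 + 7)/11 = -0.7273
Numerator Σ_{t=1}^{8}(z_t−z̄)(z_{t+3}−z̄) = -64.2231
Denominator Σ(z_t−z̄)² = 452.1818
r_3 = -64.2231 / 452.1818 = -0.142

-0.142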